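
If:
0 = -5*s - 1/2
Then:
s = -1/10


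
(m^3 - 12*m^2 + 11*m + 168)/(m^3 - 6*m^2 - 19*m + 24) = (m - 7)/(m - 1)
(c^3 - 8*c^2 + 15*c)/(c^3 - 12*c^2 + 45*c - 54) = c*(c - 5)/(c^2 - 9*c + 18)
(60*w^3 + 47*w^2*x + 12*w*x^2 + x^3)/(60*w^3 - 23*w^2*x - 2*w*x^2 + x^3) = (12*w^2 + 7*w*x + x^2)/(12*w^2 - 7*w*x + x^2)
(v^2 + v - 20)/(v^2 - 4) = (v^2 + v - 20)/(v^2 - 4)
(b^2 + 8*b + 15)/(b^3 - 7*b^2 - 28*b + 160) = (b + 3)/(b^2 - 12*b + 32)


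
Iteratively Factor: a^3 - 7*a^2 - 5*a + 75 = (a + 3)*(a^2 - 10*a + 25) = (a - 5)*(a + 3)*(a - 5)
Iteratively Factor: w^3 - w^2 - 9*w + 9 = (w + 3)*(w^2 - 4*w + 3) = (w - 3)*(w + 3)*(w - 1)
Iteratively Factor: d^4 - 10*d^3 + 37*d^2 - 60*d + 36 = (d - 3)*(d^3 - 7*d^2 + 16*d - 12) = (d - 3)*(d - 2)*(d^2 - 5*d + 6) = (d - 3)^2*(d - 2)*(d - 2)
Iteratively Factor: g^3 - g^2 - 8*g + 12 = (g - 2)*(g^2 + g - 6) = (g - 2)^2*(g + 3)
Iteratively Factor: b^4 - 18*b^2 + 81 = (b + 3)*(b^3 - 3*b^2 - 9*b + 27) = (b - 3)*(b + 3)*(b^2 - 9) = (b - 3)^2*(b + 3)*(b + 3)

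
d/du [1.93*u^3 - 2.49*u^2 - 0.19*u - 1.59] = 5.79*u^2 - 4.98*u - 0.19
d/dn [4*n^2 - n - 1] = 8*n - 1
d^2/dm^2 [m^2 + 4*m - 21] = 2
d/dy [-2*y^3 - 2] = -6*y^2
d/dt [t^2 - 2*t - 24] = 2*t - 2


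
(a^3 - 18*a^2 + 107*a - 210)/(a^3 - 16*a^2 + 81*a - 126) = (a - 5)/(a - 3)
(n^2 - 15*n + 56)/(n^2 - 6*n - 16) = (n - 7)/(n + 2)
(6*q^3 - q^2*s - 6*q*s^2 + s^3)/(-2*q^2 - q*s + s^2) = (-6*q^2 + 7*q*s - s^2)/(2*q - s)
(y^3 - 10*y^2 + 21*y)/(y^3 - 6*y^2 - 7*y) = (y - 3)/(y + 1)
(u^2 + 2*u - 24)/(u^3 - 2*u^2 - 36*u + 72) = (u - 4)/(u^2 - 8*u + 12)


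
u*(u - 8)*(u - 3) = u^3 - 11*u^2 + 24*u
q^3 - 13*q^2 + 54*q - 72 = (q - 6)*(q - 4)*(q - 3)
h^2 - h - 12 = (h - 4)*(h + 3)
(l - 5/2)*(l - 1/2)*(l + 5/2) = l^3 - l^2/2 - 25*l/4 + 25/8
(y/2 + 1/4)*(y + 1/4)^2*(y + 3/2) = y^4/2 + 5*y^3/4 + 29*y^2/32 + y/4 + 3/128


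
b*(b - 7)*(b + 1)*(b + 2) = b^4 - 4*b^3 - 19*b^2 - 14*b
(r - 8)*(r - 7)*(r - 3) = r^3 - 18*r^2 + 101*r - 168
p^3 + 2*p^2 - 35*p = p*(p - 5)*(p + 7)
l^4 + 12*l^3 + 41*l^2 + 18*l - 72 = (l - 1)*(l + 3)*(l + 4)*(l + 6)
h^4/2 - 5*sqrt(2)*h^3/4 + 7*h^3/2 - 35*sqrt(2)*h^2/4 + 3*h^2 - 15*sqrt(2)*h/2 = h*(h/2 + 1/2)*(h + 6)*(h - 5*sqrt(2)/2)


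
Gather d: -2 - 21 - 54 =-77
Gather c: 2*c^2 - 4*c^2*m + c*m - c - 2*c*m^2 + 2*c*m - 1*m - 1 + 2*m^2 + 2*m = c^2*(2 - 4*m) + c*(-2*m^2 + 3*m - 1) + 2*m^2 + m - 1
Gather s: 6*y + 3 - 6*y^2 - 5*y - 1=-6*y^2 + y + 2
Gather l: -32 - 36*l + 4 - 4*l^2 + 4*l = -4*l^2 - 32*l - 28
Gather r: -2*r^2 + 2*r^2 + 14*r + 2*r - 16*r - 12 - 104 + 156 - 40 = 0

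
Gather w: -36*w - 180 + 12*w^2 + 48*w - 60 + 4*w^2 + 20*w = 16*w^2 + 32*w - 240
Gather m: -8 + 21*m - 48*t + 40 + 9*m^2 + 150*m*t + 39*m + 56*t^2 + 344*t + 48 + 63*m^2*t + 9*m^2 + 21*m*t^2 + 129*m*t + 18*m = m^2*(63*t + 18) + m*(21*t^2 + 279*t + 78) + 56*t^2 + 296*t + 80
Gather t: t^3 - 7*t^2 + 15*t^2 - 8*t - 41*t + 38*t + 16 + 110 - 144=t^3 + 8*t^2 - 11*t - 18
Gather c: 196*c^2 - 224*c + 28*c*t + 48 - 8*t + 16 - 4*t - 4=196*c^2 + c*(28*t - 224) - 12*t + 60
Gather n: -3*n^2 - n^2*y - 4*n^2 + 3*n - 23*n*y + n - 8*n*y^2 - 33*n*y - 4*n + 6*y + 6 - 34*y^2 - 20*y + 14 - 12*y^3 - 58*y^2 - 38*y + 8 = n^2*(-y - 7) + n*(-8*y^2 - 56*y) - 12*y^3 - 92*y^2 - 52*y + 28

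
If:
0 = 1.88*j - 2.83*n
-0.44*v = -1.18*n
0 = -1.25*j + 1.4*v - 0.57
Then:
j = 0.46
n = 0.30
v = 0.82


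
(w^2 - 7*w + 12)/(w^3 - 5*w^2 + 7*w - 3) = (w - 4)/(w^2 - 2*w + 1)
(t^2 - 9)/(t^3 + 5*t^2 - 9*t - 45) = 1/(t + 5)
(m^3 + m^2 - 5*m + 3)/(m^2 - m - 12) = (m^2 - 2*m + 1)/(m - 4)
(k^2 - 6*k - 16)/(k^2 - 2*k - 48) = (k + 2)/(k + 6)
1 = 1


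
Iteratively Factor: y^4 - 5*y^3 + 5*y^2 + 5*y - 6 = (y + 1)*(y^3 - 6*y^2 + 11*y - 6) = (y - 3)*(y + 1)*(y^2 - 3*y + 2) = (y - 3)*(y - 1)*(y + 1)*(y - 2)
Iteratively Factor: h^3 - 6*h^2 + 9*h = (h)*(h^2 - 6*h + 9) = h*(h - 3)*(h - 3)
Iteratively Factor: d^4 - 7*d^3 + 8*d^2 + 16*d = (d)*(d^3 - 7*d^2 + 8*d + 16) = d*(d - 4)*(d^2 - 3*d - 4) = d*(d - 4)^2*(d + 1)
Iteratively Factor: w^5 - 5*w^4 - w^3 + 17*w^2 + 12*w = (w - 3)*(w^4 - 2*w^3 - 7*w^2 - 4*w) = (w - 4)*(w - 3)*(w^3 + 2*w^2 + w) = (w - 4)*(w - 3)*(w + 1)*(w^2 + w) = (w - 4)*(w - 3)*(w + 1)^2*(w)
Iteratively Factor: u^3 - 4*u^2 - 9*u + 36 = (u - 4)*(u^2 - 9) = (u - 4)*(u + 3)*(u - 3)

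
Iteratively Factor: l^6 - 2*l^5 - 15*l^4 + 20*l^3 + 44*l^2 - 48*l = (l - 2)*(l^5 - 15*l^3 - 10*l^2 + 24*l) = (l - 2)*(l + 2)*(l^4 - 2*l^3 - 11*l^2 + 12*l) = (l - 2)*(l - 1)*(l + 2)*(l^3 - l^2 - 12*l) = (l - 2)*(l - 1)*(l + 2)*(l + 3)*(l^2 - 4*l) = (l - 4)*(l - 2)*(l - 1)*(l + 2)*(l + 3)*(l)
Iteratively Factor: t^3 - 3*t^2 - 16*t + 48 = (t - 4)*(t^2 + t - 12) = (t - 4)*(t + 4)*(t - 3)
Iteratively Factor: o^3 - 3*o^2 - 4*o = (o - 4)*(o^2 + o) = o*(o - 4)*(o + 1)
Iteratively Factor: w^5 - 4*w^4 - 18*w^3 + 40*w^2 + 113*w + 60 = (w + 1)*(w^4 - 5*w^3 - 13*w^2 + 53*w + 60) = (w + 1)*(w + 3)*(w^3 - 8*w^2 + 11*w + 20) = (w - 5)*(w + 1)*(w + 3)*(w^2 - 3*w - 4) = (w - 5)*(w - 4)*(w + 1)*(w + 3)*(w + 1)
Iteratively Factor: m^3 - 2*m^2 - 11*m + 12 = (m - 4)*(m^2 + 2*m - 3) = (m - 4)*(m + 3)*(m - 1)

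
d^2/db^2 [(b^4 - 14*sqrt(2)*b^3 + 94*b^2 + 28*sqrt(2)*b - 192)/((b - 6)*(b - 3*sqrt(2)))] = 2*(b^6 - 18*b^5 - 9*sqrt(2)*b^5 + 162*b^4 + 162*sqrt(2)*b^4 - 1310*sqrt(2)*b^3 - 804*b^3 - 540*sqrt(2)*b^2 + 12384*b^2 - 25488*sqrt(2)*b + 432*b - 432*sqrt(2) + 56592)/(b^6 - 18*b^5 - 9*sqrt(2)*b^5 + 162*b^4 + 162*sqrt(2)*b^4 - 1026*sqrt(2)*b^3 - 1188*b^3 + 2916*sqrt(2)*b^2 + 5832*b^2 - 11664*b - 5832*sqrt(2)*b + 11664*sqrt(2))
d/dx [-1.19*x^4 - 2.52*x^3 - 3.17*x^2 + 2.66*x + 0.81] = -4.76*x^3 - 7.56*x^2 - 6.34*x + 2.66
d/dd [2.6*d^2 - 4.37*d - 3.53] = 5.2*d - 4.37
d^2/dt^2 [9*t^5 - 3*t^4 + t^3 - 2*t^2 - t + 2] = 180*t^3 - 36*t^2 + 6*t - 4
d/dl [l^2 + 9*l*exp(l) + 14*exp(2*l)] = 9*l*exp(l) + 2*l + 28*exp(2*l) + 9*exp(l)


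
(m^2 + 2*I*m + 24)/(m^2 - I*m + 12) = (m + 6*I)/(m + 3*I)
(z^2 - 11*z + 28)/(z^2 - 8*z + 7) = (z - 4)/(z - 1)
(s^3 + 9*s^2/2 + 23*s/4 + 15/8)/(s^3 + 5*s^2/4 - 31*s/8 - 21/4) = (4*s^2 + 12*s + 5)/(4*s^2 - s - 14)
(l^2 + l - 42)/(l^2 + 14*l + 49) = (l - 6)/(l + 7)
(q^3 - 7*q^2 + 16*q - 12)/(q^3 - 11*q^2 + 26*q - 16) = (q^2 - 5*q + 6)/(q^2 - 9*q + 8)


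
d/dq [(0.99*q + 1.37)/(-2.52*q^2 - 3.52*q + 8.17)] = (2.4948*q^2 + 6.9048*q + 12.9107)/(6.3504*q^4 + 17.7408*q^3 - 28.7864*q^2 - 57.5168*q + 66.7489)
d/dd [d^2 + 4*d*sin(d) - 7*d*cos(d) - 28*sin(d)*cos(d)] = 7*d*sin(d) + 4*d*cos(d) + 2*d + 4*sin(d) - 7*cos(d) - 28*cos(2*d)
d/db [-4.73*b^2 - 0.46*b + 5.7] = -9.46*b - 0.46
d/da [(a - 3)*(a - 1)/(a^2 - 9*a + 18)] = -5/(a^2 - 12*a + 36)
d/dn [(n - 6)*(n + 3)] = 2*n - 3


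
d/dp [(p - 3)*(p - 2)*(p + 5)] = 3*p^2 - 19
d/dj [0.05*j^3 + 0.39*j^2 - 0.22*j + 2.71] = 0.15*j^2 + 0.78*j - 0.22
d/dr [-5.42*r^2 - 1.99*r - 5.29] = -10.84*r - 1.99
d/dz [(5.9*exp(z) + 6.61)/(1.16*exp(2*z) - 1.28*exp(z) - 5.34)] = (-(2.32*exp(z) - 1.28)*(5.9*exp(z) + 6.61) + 6.844*exp(2*z) - 7.552*exp(z) - 31.506)*exp(z)/(-1.16*exp(2*z) + 1.28*exp(z) + 5.34)^2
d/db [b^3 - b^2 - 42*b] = 3*b^2 - 2*b - 42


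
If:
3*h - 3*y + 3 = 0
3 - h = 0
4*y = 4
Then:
No Solution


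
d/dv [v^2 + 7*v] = 2*v + 7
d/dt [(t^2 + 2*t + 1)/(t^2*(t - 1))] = (-t^3 - 4*t^2 - t + 2)/(t^3*(t^2 - 2*t + 1))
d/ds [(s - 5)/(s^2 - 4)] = (s^2 - 2*s*(s - 5) - 4)/(s^2 - 4)^2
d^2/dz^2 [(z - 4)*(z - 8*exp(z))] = -8*z*exp(z) + 16*exp(z) + 2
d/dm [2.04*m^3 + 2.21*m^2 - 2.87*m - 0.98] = 6.12*m^2 + 4.42*m - 2.87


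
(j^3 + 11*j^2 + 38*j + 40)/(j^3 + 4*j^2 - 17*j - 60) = (j^2 + 6*j + 8)/(j^2 - j - 12)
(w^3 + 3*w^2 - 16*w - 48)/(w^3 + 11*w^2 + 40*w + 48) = (w - 4)/(w + 4)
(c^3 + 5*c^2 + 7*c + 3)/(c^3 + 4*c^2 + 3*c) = (c + 1)/c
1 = 1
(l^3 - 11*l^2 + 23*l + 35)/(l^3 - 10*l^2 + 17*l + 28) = (l - 5)/(l - 4)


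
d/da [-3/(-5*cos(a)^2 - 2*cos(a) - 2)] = 6*(5*cos(a) + 1)*sin(a)/(5*cos(a)^2 + 2*cos(a) + 2)^2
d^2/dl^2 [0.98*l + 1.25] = 0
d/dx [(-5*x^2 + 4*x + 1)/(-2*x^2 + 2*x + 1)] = 2*(-x^2 - 3*x + 1)/(4*x^4 - 8*x^3 + 4*x + 1)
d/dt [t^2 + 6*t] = 2*t + 6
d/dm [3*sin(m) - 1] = 3*cos(m)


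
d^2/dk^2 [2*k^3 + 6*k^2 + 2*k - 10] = 12*k + 12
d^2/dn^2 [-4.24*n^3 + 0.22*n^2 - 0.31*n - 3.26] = 0.44 - 25.44*n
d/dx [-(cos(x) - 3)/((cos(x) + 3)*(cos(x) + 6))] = (sin(x)^2 + 6*cos(x) + 44)*sin(x)/((cos(x) + 3)^2*(cos(x) + 6)^2)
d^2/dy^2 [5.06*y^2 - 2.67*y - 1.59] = 10.1200000000000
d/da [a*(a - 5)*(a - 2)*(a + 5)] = 4*a^3 - 6*a^2 - 50*a + 50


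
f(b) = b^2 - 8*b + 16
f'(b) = 2*b - 8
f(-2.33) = 40.07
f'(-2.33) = -12.66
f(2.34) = 2.76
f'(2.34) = -3.32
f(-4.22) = 67.57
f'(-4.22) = -16.44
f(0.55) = 11.90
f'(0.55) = -6.90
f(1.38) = 6.86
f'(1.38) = -5.24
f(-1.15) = 26.52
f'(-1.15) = -10.30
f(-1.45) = 29.70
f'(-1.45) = -10.90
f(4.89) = 0.79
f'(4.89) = 1.78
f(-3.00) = 49.00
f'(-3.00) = -14.00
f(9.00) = 25.00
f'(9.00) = 10.00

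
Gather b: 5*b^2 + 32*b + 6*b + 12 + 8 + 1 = 5*b^2 + 38*b + 21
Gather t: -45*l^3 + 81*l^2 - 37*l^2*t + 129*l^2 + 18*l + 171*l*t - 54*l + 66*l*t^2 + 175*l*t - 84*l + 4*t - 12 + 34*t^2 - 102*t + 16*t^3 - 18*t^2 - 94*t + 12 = -45*l^3 + 210*l^2 - 120*l + 16*t^3 + t^2*(66*l + 16) + t*(-37*l^2 + 346*l - 192)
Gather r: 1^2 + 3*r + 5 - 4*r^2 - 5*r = -4*r^2 - 2*r + 6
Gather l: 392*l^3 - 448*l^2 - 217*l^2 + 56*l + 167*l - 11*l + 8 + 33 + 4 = 392*l^3 - 665*l^2 + 212*l + 45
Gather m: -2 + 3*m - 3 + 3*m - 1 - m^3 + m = -m^3 + 7*m - 6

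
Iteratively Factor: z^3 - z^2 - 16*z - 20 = (z + 2)*(z^2 - 3*z - 10) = (z + 2)^2*(z - 5)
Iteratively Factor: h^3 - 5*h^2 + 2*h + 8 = (h - 4)*(h^2 - h - 2) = (h - 4)*(h + 1)*(h - 2)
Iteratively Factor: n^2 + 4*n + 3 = (n + 3)*(n + 1)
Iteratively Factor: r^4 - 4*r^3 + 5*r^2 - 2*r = (r)*(r^3 - 4*r^2 + 5*r - 2) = r*(r - 1)*(r^2 - 3*r + 2) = r*(r - 1)^2*(r - 2)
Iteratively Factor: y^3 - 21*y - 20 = (y - 5)*(y^2 + 5*y + 4) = (y - 5)*(y + 4)*(y + 1)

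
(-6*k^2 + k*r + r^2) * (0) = 0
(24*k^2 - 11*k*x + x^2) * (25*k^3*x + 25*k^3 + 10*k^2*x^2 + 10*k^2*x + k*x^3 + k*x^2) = 600*k^5*x + 600*k^5 - 35*k^4*x^2 - 35*k^4*x - 61*k^3*x^3 - 61*k^3*x^2 - k^2*x^4 - k^2*x^3 + k*x^5 + k*x^4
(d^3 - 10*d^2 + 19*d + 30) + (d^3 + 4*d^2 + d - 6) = 2*d^3 - 6*d^2 + 20*d + 24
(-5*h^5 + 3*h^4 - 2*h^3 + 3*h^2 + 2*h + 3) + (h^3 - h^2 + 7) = -5*h^5 + 3*h^4 - h^3 + 2*h^2 + 2*h + 10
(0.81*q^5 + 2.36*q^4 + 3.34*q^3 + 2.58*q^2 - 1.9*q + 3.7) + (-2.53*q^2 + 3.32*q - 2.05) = 0.81*q^5 + 2.36*q^4 + 3.34*q^3 + 0.0500000000000003*q^2 + 1.42*q + 1.65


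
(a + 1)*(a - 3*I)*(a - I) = a^3 + a^2 - 4*I*a^2 - 3*a - 4*I*a - 3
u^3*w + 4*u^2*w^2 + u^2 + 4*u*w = u*(u + 4*w)*(u*w + 1)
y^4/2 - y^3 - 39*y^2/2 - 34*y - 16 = (y/2 + 1/2)*(y - 8)*(y + 1)*(y + 4)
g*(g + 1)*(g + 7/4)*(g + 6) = g^4 + 35*g^3/4 + 73*g^2/4 + 21*g/2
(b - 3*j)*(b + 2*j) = b^2 - b*j - 6*j^2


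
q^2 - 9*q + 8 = (q - 8)*(q - 1)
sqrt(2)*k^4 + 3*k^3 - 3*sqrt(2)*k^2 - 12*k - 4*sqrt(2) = (k - 2)*(k + 2)*(k + sqrt(2))*(sqrt(2)*k + 1)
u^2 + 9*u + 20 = (u + 4)*(u + 5)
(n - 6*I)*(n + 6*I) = n^2 + 36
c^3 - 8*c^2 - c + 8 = (c - 8)*(c - 1)*(c + 1)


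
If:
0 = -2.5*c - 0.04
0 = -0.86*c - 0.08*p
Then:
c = -0.02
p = 0.17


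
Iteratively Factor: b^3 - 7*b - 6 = (b + 2)*(b^2 - 2*b - 3) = (b + 1)*(b + 2)*(b - 3)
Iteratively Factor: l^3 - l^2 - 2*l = (l - 2)*(l^2 + l) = l*(l - 2)*(l + 1)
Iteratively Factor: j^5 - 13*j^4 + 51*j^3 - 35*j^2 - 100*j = (j - 4)*(j^4 - 9*j^3 + 15*j^2 + 25*j) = (j - 5)*(j - 4)*(j^3 - 4*j^2 - 5*j) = (j - 5)^2*(j - 4)*(j^2 + j) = (j - 5)^2*(j - 4)*(j + 1)*(j)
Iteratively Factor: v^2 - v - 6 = (v + 2)*(v - 3)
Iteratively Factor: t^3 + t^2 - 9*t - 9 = (t + 3)*(t^2 - 2*t - 3) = (t - 3)*(t + 3)*(t + 1)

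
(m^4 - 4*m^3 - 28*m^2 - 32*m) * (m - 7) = m^5 - 11*m^4 + 164*m^2 + 224*m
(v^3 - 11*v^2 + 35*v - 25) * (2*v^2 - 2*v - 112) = 2*v^5 - 24*v^4 - 20*v^3 + 1112*v^2 - 3870*v + 2800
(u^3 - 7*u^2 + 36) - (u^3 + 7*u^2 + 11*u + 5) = -14*u^2 - 11*u + 31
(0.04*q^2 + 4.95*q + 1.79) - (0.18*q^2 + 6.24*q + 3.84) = -0.14*q^2 - 1.29*q - 2.05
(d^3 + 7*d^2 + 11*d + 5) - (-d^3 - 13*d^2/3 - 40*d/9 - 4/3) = 2*d^3 + 34*d^2/3 + 139*d/9 + 19/3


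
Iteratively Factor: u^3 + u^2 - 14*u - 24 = (u - 4)*(u^2 + 5*u + 6) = (u - 4)*(u + 2)*(u + 3)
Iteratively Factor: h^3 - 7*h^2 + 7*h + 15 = (h - 5)*(h^2 - 2*h - 3) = (h - 5)*(h + 1)*(h - 3)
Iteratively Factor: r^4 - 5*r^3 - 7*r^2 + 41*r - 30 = (r - 5)*(r^3 - 7*r + 6) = (r - 5)*(r + 3)*(r^2 - 3*r + 2) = (r - 5)*(r - 2)*(r + 3)*(r - 1)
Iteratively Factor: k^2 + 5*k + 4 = (k + 1)*(k + 4)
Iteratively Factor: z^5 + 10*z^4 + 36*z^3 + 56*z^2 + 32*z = (z)*(z^4 + 10*z^3 + 36*z^2 + 56*z + 32) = z*(z + 4)*(z^3 + 6*z^2 + 12*z + 8) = z*(z + 2)*(z + 4)*(z^2 + 4*z + 4) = z*(z + 2)^2*(z + 4)*(z + 2)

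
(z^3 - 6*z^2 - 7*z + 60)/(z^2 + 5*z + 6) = (z^2 - 9*z + 20)/(z + 2)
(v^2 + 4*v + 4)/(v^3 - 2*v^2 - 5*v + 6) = (v + 2)/(v^2 - 4*v + 3)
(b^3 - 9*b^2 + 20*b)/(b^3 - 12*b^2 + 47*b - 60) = b/(b - 3)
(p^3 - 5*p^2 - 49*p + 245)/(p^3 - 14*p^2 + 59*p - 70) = (p + 7)/(p - 2)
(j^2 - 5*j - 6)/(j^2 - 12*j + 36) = (j + 1)/(j - 6)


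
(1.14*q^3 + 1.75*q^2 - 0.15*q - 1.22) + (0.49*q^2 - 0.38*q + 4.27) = 1.14*q^3 + 2.24*q^2 - 0.53*q + 3.05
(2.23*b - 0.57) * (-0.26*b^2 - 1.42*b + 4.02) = -0.5798*b^3 - 3.0184*b^2 + 9.774*b - 2.2914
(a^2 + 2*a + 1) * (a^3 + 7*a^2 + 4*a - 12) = a^5 + 9*a^4 + 19*a^3 + 3*a^2 - 20*a - 12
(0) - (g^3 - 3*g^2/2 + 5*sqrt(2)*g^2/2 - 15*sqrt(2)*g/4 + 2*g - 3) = -g^3 - 5*sqrt(2)*g^2/2 + 3*g^2/2 - 2*g + 15*sqrt(2)*g/4 + 3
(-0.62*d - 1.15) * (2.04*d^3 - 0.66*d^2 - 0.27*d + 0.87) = -1.2648*d^4 - 1.9368*d^3 + 0.9264*d^2 - 0.2289*d - 1.0005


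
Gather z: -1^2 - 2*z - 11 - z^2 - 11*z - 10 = -z^2 - 13*z - 22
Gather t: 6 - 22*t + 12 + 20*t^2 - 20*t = 20*t^2 - 42*t + 18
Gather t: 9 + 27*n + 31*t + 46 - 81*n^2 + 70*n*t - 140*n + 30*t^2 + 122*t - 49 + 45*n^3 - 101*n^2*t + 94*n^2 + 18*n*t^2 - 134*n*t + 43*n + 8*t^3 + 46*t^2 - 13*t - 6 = 45*n^3 + 13*n^2 - 70*n + 8*t^3 + t^2*(18*n + 76) + t*(-101*n^2 - 64*n + 140)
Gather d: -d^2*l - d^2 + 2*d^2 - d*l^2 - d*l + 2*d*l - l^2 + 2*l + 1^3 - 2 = d^2*(1 - l) + d*(-l^2 + l) - l^2 + 2*l - 1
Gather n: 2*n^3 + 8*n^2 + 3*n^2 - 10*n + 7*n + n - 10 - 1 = 2*n^3 + 11*n^2 - 2*n - 11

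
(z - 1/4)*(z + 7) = z^2 + 27*z/4 - 7/4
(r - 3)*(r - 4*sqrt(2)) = r^2 - 4*sqrt(2)*r - 3*r + 12*sqrt(2)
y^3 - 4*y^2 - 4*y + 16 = (y - 4)*(y - 2)*(y + 2)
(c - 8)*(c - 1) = c^2 - 9*c + 8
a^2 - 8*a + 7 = (a - 7)*(a - 1)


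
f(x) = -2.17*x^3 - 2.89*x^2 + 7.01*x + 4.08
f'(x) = -6.51*x^2 - 5.78*x + 7.01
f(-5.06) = 175.75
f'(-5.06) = -130.42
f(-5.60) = 255.28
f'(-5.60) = -164.78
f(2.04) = -12.07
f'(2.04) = -31.87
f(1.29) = 3.66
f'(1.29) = -11.28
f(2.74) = -43.05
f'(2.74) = -57.70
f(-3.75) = 51.59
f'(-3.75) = -62.86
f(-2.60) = 4.46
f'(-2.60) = -21.97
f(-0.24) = 2.26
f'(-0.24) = 8.02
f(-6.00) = 326.70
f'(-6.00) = -192.67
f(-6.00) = 326.70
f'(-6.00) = -192.67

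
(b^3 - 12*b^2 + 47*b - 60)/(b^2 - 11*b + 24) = (b^2 - 9*b + 20)/(b - 8)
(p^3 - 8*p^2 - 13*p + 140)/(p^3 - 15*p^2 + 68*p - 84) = (p^2 - p - 20)/(p^2 - 8*p + 12)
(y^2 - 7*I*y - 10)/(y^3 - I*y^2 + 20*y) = (y - 2*I)/(y*(y + 4*I))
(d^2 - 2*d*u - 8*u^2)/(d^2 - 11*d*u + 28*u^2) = (-d - 2*u)/(-d + 7*u)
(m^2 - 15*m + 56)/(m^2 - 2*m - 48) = (m - 7)/(m + 6)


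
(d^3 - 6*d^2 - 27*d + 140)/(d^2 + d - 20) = d - 7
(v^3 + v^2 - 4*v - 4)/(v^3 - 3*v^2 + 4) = (v + 2)/(v - 2)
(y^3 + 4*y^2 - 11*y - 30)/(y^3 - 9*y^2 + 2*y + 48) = (y + 5)/(y - 8)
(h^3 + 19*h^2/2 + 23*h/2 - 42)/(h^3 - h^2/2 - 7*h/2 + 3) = (h^2 + 11*h + 28)/(h^2 + h - 2)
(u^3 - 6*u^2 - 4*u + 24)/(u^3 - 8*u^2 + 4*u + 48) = (u - 2)/(u - 4)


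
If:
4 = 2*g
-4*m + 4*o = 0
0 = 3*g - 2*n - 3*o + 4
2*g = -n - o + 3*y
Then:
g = 2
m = 18 - 6*y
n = 9*y - 22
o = 18 - 6*y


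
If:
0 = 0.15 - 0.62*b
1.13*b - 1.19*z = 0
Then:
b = 0.24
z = 0.23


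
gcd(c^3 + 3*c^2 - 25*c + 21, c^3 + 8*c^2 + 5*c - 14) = c^2 + 6*c - 7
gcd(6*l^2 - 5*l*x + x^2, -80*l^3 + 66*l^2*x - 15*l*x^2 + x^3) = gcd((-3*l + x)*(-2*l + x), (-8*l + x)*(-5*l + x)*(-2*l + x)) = -2*l + x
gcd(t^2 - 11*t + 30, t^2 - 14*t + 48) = t - 6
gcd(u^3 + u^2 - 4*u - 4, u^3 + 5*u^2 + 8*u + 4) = u^2 + 3*u + 2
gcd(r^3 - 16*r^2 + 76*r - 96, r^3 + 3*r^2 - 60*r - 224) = r - 8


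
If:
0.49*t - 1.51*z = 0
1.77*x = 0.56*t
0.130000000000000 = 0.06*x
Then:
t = 6.85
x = 2.17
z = 2.22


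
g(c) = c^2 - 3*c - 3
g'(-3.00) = -9.00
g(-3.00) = 15.00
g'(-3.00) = -9.00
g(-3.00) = 15.00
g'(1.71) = 0.42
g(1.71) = -5.21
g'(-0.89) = -4.78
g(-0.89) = 0.46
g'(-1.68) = -6.36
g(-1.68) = 4.86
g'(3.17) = 3.34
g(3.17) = -2.46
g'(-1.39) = -5.78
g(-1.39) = 3.10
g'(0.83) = -1.34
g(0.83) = -4.80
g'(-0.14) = -3.28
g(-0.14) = -2.56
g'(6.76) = 10.52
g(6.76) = 22.42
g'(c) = 2*c - 3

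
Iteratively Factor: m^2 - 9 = (m + 3)*(m - 3)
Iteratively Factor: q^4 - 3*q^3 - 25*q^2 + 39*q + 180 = (q + 3)*(q^3 - 6*q^2 - 7*q + 60) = (q + 3)^2*(q^2 - 9*q + 20) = (q - 4)*(q + 3)^2*(q - 5)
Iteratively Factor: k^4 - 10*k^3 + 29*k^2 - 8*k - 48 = (k - 4)*(k^3 - 6*k^2 + 5*k + 12) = (k - 4)^2*(k^2 - 2*k - 3) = (k - 4)^2*(k + 1)*(k - 3)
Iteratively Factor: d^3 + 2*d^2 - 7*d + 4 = (d - 1)*(d^2 + 3*d - 4) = (d - 1)^2*(d + 4)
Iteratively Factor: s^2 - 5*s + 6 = (s - 2)*(s - 3)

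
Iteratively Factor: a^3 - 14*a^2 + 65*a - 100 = (a - 5)*(a^2 - 9*a + 20) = (a - 5)*(a - 4)*(a - 5)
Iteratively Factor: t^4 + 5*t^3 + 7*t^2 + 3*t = (t)*(t^3 + 5*t^2 + 7*t + 3) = t*(t + 1)*(t^2 + 4*t + 3) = t*(t + 1)^2*(t + 3)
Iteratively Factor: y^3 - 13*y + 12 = (y + 4)*(y^2 - 4*y + 3) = (y - 1)*(y + 4)*(y - 3)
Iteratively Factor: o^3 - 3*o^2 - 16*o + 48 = (o - 4)*(o^2 + o - 12) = (o - 4)*(o + 4)*(o - 3)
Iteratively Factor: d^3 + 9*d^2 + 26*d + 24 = (d + 3)*(d^2 + 6*d + 8) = (d + 2)*(d + 3)*(d + 4)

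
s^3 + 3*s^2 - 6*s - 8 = (s - 2)*(s + 1)*(s + 4)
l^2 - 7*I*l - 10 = (l - 5*I)*(l - 2*I)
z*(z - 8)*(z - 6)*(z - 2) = z^4 - 16*z^3 + 76*z^2 - 96*z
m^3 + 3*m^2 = m^2*(m + 3)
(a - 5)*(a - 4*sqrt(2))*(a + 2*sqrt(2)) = a^3 - 5*a^2 - 2*sqrt(2)*a^2 - 16*a + 10*sqrt(2)*a + 80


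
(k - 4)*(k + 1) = k^2 - 3*k - 4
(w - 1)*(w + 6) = w^2 + 5*w - 6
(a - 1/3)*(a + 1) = a^2 + 2*a/3 - 1/3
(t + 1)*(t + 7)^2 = t^3 + 15*t^2 + 63*t + 49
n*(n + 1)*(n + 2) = n^3 + 3*n^2 + 2*n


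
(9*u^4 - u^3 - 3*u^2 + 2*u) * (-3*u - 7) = -27*u^5 - 60*u^4 + 16*u^3 + 15*u^2 - 14*u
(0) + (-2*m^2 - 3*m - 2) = -2*m^2 - 3*m - 2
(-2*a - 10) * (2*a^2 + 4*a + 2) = -4*a^3 - 28*a^2 - 44*a - 20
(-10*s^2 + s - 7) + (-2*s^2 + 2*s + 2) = -12*s^2 + 3*s - 5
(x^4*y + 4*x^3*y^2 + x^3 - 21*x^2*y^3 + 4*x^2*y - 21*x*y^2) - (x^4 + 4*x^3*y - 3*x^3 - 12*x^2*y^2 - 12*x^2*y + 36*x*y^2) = x^4*y - x^4 + 4*x^3*y^2 - 4*x^3*y + 4*x^3 - 21*x^2*y^3 + 12*x^2*y^2 + 16*x^2*y - 57*x*y^2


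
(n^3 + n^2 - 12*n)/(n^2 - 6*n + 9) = n*(n + 4)/(n - 3)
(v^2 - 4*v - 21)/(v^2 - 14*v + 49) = (v + 3)/(v - 7)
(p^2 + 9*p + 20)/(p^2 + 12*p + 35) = (p + 4)/(p + 7)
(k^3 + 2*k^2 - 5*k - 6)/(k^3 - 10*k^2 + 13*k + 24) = (k^2 + k - 6)/(k^2 - 11*k + 24)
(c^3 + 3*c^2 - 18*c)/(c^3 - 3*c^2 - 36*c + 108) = c/(c - 6)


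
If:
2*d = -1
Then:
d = -1/2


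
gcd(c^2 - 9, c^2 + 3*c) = c + 3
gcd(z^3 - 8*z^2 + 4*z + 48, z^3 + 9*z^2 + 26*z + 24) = z + 2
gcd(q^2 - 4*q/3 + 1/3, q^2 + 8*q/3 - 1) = q - 1/3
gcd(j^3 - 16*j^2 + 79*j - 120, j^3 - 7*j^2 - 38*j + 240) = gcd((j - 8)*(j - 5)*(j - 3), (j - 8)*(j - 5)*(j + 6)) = j^2 - 13*j + 40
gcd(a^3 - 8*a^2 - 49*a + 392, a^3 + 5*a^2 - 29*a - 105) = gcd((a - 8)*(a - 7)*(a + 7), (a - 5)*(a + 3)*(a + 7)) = a + 7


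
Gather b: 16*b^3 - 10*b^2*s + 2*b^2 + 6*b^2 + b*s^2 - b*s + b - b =16*b^3 + b^2*(8 - 10*s) + b*(s^2 - s)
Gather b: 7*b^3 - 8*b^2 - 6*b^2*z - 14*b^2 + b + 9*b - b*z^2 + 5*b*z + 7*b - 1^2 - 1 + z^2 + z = 7*b^3 + b^2*(-6*z - 22) + b*(-z^2 + 5*z + 17) + z^2 + z - 2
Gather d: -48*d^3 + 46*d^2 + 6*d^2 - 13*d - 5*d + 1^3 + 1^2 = -48*d^3 + 52*d^2 - 18*d + 2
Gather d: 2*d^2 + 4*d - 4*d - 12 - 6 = 2*d^2 - 18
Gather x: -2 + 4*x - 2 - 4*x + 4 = 0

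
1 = 1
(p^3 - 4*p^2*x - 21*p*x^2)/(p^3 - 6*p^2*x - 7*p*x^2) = (p + 3*x)/(p + x)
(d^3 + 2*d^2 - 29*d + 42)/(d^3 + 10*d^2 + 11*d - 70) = (d - 3)/(d + 5)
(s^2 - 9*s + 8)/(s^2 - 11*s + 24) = (s - 1)/(s - 3)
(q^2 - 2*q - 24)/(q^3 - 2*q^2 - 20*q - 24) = (q + 4)/(q^2 + 4*q + 4)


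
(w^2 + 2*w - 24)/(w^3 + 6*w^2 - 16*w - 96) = 1/(w + 4)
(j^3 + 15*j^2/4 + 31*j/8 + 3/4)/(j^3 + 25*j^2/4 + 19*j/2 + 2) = (j + 3/2)/(j + 4)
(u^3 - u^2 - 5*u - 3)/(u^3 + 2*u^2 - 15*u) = (u^2 + 2*u + 1)/(u*(u + 5))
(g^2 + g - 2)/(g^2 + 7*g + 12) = (g^2 + g - 2)/(g^2 + 7*g + 12)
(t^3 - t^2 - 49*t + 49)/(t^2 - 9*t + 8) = (t^2 - 49)/(t - 8)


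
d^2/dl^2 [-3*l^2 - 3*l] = -6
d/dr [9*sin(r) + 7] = 9*cos(r)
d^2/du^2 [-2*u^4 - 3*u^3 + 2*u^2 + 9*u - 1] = -24*u^2 - 18*u + 4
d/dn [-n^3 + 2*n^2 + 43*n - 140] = -3*n^2 + 4*n + 43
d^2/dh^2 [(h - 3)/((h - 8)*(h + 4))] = 2*(h^3 - 9*h^2 + 132*h - 272)/(h^6 - 12*h^5 - 48*h^4 + 704*h^3 + 1536*h^2 - 12288*h - 32768)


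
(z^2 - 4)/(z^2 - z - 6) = (z - 2)/(z - 3)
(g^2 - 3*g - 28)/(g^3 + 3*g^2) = (g^2 - 3*g - 28)/(g^2*(g + 3))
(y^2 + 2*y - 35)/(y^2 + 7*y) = (y - 5)/y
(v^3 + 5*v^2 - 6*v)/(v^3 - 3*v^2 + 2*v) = (v + 6)/(v - 2)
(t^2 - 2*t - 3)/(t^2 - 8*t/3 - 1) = 3*(t + 1)/(3*t + 1)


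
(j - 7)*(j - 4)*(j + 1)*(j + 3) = j^4 - 7*j^3 - 13*j^2 + 79*j + 84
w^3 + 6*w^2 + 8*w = w*(w + 2)*(w + 4)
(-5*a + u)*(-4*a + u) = 20*a^2 - 9*a*u + u^2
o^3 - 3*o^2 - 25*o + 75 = (o - 5)*(o - 3)*(o + 5)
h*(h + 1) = h^2 + h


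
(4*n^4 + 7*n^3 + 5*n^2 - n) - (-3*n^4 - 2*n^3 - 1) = 7*n^4 + 9*n^3 + 5*n^2 - n + 1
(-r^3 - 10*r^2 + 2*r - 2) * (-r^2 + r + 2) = r^5 + 9*r^4 - 14*r^3 - 16*r^2 + 2*r - 4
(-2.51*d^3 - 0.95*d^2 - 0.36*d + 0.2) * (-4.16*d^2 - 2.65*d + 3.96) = 10.4416*d^5 + 10.6035*d^4 - 5.9245*d^3 - 3.64*d^2 - 1.9556*d + 0.792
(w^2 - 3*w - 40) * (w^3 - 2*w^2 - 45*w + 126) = w^5 - 5*w^4 - 79*w^3 + 341*w^2 + 1422*w - 5040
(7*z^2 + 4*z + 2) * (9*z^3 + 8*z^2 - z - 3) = 63*z^5 + 92*z^4 + 43*z^3 - 9*z^2 - 14*z - 6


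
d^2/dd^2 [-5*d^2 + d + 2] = -10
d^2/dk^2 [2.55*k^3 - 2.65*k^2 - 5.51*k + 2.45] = 15.3*k - 5.3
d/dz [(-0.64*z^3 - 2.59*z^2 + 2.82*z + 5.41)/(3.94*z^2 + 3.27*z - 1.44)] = (-2.5216*z^4 - 4.1856*z^3 - 16.8153*z^2 - 35.1716*z - 21.7515)/(15.5236*z^4 + 25.7676*z^3 - 0.654299999999999*z^2 - 9.4176*z + 2.0736)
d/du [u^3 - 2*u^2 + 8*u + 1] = 3*u^2 - 4*u + 8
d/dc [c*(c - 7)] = 2*c - 7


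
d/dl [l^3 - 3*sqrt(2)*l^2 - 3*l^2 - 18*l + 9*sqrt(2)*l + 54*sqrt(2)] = 3*l^2 - 6*sqrt(2)*l - 6*l - 18 + 9*sqrt(2)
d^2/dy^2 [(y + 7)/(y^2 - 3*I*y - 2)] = 2*(-(y + 7)*(2*y - 3*I)^2 + (-3*y - 7 + 3*I)*(-y^2 + 3*I*y + 2))/(-y^2 + 3*I*y + 2)^3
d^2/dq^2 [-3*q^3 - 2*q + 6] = -18*q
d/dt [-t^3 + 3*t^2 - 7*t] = -3*t^2 + 6*t - 7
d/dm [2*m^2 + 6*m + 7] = 4*m + 6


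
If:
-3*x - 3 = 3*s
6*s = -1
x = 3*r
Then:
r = -5/18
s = -1/6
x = -5/6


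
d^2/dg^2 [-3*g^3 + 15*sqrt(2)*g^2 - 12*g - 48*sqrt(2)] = -18*g + 30*sqrt(2)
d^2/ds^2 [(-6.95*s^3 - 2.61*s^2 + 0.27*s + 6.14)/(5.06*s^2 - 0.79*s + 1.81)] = (-2.27373675443232e-13*s^5 + 111.589066*s^3 + 1146.28713*s^2 - 298.714518*s - 121.132756)/(129.554216*s^6 - 60.680532*s^5 + 148.501386*s^4 - 43.904803*s^3 + 53.120061*s^2 - 7.764357*s + 5.929741)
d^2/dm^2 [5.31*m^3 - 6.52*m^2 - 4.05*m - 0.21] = 31.86*m - 13.04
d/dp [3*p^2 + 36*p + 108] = 6*p + 36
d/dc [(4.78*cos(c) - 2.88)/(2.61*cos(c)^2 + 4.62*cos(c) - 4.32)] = (12.4758*cos(c)^2 - 15.0336*cos(c) + 7.344)*sin(c)/(6.8121*cos(c)^4 + 24.1164*cos(c)^3 - 1.206*cos(c)^2 - 39.9168*cos(c) + 18.6624)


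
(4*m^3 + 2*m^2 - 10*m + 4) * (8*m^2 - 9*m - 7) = 32*m^5 - 20*m^4 - 126*m^3 + 108*m^2 + 34*m - 28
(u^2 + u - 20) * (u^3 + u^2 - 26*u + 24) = u^5 + 2*u^4 - 45*u^3 - 22*u^2 + 544*u - 480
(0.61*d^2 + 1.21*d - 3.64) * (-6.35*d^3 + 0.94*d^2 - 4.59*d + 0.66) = -3.8735*d^5 - 7.1101*d^4 + 21.4515*d^3 - 8.5729*d^2 + 17.5062*d - 2.4024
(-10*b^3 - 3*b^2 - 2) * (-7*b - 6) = 70*b^4 + 81*b^3 + 18*b^2 + 14*b + 12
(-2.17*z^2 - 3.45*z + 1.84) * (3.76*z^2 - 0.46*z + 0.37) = -8.1592*z^4 - 11.9738*z^3 + 7.7025*z^2 - 2.1229*z + 0.6808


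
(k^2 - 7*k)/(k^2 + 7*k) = (k - 7)/(k + 7)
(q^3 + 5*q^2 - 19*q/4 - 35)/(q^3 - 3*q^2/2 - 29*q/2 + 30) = (q + 7/2)/(q - 3)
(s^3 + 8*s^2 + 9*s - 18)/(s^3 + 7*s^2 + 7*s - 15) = (s + 6)/(s + 5)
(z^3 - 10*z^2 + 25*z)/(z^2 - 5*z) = z - 5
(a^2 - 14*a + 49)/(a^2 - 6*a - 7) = (a - 7)/(a + 1)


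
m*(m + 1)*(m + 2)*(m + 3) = m^4 + 6*m^3 + 11*m^2 + 6*m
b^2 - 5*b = b*(b - 5)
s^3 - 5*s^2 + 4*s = s*(s - 4)*(s - 1)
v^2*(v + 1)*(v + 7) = v^4 + 8*v^3 + 7*v^2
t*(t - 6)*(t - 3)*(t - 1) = t^4 - 10*t^3 + 27*t^2 - 18*t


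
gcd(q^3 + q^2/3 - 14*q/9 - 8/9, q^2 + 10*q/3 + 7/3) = q + 1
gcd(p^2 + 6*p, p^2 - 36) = p + 6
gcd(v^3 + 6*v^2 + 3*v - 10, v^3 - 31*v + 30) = v - 1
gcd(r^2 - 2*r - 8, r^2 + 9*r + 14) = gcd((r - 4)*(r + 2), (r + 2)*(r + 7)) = r + 2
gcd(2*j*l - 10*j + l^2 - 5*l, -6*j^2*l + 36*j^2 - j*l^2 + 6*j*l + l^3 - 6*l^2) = 2*j + l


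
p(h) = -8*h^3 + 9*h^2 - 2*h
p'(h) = -24*h^2 + 18*h - 2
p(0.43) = 0.17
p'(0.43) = 1.30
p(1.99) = -31.38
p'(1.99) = -61.22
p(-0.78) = 10.83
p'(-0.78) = -30.64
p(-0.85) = 13.12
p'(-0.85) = -34.64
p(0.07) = -0.10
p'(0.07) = -0.86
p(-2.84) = 261.52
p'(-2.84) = -246.69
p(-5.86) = 1930.62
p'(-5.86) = -931.63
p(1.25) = -4.06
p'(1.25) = -17.00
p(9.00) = -5121.00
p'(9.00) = -1784.00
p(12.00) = -12552.00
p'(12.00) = -3242.00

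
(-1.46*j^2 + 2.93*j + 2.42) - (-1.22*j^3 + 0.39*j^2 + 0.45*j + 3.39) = 1.22*j^3 - 1.85*j^2 + 2.48*j - 0.97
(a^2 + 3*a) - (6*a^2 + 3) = -5*a^2 + 3*a - 3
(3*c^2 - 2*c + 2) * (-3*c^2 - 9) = -9*c^4 + 6*c^3 - 33*c^2 + 18*c - 18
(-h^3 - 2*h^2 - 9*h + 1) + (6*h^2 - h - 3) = -h^3 + 4*h^2 - 10*h - 2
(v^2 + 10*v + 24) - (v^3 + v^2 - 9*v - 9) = -v^3 + 19*v + 33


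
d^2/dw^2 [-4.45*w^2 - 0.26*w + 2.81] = -8.90000000000000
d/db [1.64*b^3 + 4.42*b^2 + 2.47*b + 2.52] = 4.92*b^2 + 8.84*b + 2.47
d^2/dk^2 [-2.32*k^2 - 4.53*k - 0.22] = -4.64000000000000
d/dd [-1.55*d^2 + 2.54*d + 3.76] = 2.54 - 3.1*d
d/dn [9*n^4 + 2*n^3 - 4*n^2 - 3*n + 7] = 36*n^3 + 6*n^2 - 8*n - 3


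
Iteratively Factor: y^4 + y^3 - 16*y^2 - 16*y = (y)*(y^3 + y^2 - 16*y - 16) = y*(y - 4)*(y^2 + 5*y + 4) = y*(y - 4)*(y + 1)*(y + 4)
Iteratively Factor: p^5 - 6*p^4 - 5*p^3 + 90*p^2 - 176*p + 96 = (p - 3)*(p^4 - 3*p^3 - 14*p^2 + 48*p - 32) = (p - 4)*(p - 3)*(p^3 + p^2 - 10*p + 8) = (p - 4)*(p - 3)*(p + 4)*(p^2 - 3*p + 2) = (p - 4)*(p - 3)*(p - 2)*(p + 4)*(p - 1)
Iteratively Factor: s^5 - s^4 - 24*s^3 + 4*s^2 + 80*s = (s)*(s^4 - s^3 - 24*s^2 + 4*s + 80) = s*(s + 4)*(s^3 - 5*s^2 - 4*s + 20) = s*(s - 5)*(s + 4)*(s^2 - 4) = s*(s - 5)*(s - 2)*(s + 4)*(s + 2)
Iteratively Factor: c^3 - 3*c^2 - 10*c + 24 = (c - 2)*(c^2 - c - 12) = (c - 2)*(c + 3)*(c - 4)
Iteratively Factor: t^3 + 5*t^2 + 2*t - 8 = (t - 1)*(t^2 + 6*t + 8) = (t - 1)*(t + 2)*(t + 4)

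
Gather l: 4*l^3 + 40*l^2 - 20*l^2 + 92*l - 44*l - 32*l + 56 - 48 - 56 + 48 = 4*l^3 + 20*l^2 + 16*l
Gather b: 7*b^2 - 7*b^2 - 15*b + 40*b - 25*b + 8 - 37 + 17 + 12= 0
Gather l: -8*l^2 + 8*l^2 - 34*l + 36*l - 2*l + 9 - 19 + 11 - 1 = 0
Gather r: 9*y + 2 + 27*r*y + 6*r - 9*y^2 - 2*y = r*(27*y + 6) - 9*y^2 + 7*y + 2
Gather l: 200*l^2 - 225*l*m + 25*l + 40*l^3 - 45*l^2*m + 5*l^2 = 40*l^3 + l^2*(205 - 45*m) + l*(25 - 225*m)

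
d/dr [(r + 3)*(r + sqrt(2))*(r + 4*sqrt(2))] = 3*r^2 + 6*r + 10*sqrt(2)*r + 8 + 15*sqrt(2)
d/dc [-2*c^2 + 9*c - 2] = 9 - 4*c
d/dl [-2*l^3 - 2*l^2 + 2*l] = -6*l^2 - 4*l + 2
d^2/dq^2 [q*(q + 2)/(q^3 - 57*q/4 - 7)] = 32*(4*q^6 + 24*q^5 + 171*q^4 + 310*q^3 + 336*q^2 - 602)/(64*q^9 - 2736*q^7 - 1344*q^6 + 38988*q^5 + 38304*q^4 - 175785*q^3 - 272916*q^2 - 134064*q - 21952)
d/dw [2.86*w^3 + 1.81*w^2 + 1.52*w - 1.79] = 8.58*w^2 + 3.62*w + 1.52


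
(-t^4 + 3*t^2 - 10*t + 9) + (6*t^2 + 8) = -t^4 + 9*t^2 - 10*t + 17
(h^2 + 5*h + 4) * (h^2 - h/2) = h^4 + 9*h^3/2 + 3*h^2/2 - 2*h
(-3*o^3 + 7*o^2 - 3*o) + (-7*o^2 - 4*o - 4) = -3*o^3 - 7*o - 4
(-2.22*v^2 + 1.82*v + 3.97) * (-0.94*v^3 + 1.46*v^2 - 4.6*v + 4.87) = 2.0868*v^5 - 4.952*v^4 + 9.1374*v^3 - 13.3872*v^2 - 9.3986*v + 19.3339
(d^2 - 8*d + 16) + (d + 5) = d^2 - 7*d + 21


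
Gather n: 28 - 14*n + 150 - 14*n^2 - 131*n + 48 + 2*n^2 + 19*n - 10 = -12*n^2 - 126*n + 216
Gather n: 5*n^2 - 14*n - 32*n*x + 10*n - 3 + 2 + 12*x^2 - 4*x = 5*n^2 + n*(-32*x - 4) + 12*x^2 - 4*x - 1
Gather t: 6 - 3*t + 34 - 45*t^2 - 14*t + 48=-45*t^2 - 17*t + 88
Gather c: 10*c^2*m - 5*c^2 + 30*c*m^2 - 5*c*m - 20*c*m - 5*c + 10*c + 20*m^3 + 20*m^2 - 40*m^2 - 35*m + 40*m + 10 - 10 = c^2*(10*m - 5) + c*(30*m^2 - 25*m + 5) + 20*m^3 - 20*m^2 + 5*m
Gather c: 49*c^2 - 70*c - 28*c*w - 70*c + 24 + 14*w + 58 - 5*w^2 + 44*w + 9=49*c^2 + c*(-28*w - 140) - 5*w^2 + 58*w + 91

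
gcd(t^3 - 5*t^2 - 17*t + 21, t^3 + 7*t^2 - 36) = t + 3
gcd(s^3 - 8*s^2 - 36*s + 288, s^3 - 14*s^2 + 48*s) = s^2 - 14*s + 48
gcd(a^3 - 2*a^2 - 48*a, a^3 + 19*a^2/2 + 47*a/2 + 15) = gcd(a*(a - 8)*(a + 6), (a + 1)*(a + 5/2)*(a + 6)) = a + 6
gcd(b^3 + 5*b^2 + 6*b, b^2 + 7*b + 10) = b + 2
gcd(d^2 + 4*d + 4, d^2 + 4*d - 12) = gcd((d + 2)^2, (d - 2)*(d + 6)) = 1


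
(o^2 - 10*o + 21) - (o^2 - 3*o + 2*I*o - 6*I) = -7*o - 2*I*o + 21 + 6*I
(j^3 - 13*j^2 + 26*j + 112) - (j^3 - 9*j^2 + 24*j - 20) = -4*j^2 + 2*j + 132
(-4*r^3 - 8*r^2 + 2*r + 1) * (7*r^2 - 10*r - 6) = -28*r^5 - 16*r^4 + 118*r^3 + 35*r^2 - 22*r - 6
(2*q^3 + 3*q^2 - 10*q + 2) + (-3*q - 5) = 2*q^3 + 3*q^2 - 13*q - 3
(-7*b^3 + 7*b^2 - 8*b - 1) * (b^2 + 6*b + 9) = -7*b^5 - 35*b^4 - 29*b^3 + 14*b^2 - 78*b - 9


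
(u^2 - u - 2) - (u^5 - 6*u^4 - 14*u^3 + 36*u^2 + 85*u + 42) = -u^5 + 6*u^4 + 14*u^3 - 35*u^2 - 86*u - 44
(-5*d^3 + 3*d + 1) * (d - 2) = -5*d^4 + 10*d^3 + 3*d^2 - 5*d - 2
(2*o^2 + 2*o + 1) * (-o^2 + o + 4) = -2*o^4 + 9*o^2 + 9*o + 4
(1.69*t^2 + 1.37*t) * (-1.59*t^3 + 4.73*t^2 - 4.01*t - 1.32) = -2.6871*t^5 + 5.8154*t^4 - 0.296799999999998*t^3 - 7.7245*t^2 - 1.8084*t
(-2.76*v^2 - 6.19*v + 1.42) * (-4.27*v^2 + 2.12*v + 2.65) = 11.7852*v^4 + 20.5801*v^3 - 26.5002*v^2 - 13.3931*v + 3.763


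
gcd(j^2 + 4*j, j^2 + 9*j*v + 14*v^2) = 1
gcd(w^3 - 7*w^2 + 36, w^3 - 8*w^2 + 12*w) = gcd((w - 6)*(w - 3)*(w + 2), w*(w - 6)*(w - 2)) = w - 6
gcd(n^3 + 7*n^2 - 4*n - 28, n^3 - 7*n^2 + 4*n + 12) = n - 2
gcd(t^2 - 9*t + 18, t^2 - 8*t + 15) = t - 3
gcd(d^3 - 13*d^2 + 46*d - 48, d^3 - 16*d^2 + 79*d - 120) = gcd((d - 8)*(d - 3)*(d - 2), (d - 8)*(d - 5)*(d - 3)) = d^2 - 11*d + 24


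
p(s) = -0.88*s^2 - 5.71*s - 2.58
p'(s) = -1.76*s - 5.71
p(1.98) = -17.34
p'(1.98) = -9.19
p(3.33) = -31.35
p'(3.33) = -11.57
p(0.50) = -5.66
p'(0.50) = -6.59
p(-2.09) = 5.51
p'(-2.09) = -2.03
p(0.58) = -6.19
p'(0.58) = -6.73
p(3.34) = -31.47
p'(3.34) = -11.59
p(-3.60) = 6.57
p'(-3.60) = 0.63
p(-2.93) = 6.60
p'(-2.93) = -0.55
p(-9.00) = -22.47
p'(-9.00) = 10.13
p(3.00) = -27.63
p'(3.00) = -10.99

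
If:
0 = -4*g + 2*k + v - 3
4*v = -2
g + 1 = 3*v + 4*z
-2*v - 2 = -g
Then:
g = 1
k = 15/4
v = -1/2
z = 7/8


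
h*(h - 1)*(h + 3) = h^3 + 2*h^2 - 3*h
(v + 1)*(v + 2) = v^2 + 3*v + 2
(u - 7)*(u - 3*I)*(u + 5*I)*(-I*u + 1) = -I*u^4 + 3*u^3 + 7*I*u^3 - 21*u^2 - 13*I*u^2 + 15*u + 91*I*u - 105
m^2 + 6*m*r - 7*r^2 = (m - r)*(m + 7*r)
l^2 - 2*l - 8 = (l - 4)*(l + 2)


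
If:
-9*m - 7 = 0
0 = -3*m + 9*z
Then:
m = -7/9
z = -7/27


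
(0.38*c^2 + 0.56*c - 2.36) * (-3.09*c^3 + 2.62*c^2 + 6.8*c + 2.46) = -1.1742*c^5 - 0.7348*c^4 + 11.3436*c^3 - 1.4404*c^2 - 14.6704*c - 5.8056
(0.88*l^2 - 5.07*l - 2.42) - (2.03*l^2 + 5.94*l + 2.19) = -1.15*l^2 - 11.01*l - 4.61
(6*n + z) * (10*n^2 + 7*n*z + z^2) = 60*n^3 + 52*n^2*z + 13*n*z^2 + z^3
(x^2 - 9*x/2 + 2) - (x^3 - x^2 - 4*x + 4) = -x^3 + 2*x^2 - x/2 - 2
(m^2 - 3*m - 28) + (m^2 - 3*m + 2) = 2*m^2 - 6*m - 26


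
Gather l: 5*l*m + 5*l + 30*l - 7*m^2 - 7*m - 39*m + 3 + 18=l*(5*m + 35) - 7*m^2 - 46*m + 21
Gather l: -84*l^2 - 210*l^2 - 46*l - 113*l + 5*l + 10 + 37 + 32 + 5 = -294*l^2 - 154*l + 84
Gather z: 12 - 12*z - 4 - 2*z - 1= 7 - 14*z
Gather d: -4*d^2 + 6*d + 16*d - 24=-4*d^2 + 22*d - 24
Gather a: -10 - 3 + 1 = -12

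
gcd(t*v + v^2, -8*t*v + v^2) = v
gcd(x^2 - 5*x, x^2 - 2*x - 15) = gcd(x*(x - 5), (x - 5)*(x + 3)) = x - 5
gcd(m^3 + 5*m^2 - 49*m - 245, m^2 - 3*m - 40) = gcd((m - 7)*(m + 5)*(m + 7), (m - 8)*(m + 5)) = m + 5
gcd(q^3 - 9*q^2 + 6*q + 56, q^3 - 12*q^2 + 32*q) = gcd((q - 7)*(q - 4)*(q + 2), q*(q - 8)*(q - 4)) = q - 4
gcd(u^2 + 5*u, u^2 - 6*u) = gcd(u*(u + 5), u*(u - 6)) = u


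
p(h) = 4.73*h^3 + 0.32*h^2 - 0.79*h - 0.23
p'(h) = 14.19*h^2 + 0.64*h - 0.79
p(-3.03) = -126.48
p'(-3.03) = 127.55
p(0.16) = -0.33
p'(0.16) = -0.32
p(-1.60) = -17.52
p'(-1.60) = 34.51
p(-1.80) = -25.36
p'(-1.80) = 44.03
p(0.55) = 0.22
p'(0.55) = 3.85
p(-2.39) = -61.09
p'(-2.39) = 78.74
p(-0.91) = -2.81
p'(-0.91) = 10.38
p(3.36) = 180.15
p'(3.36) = 161.56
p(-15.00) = -15880.13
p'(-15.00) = 3182.36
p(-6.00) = -1005.65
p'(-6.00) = 506.21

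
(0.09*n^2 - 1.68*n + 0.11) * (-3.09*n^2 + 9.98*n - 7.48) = -0.2781*n^4 + 6.0894*n^3 - 17.7795*n^2 + 13.6642*n - 0.8228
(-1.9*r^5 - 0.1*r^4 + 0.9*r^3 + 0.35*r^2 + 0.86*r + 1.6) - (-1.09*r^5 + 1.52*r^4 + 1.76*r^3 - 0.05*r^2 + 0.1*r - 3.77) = -0.81*r^5 - 1.62*r^4 - 0.86*r^3 + 0.4*r^2 + 0.76*r + 5.37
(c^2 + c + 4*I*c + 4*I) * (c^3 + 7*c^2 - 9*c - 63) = c^5 + 8*c^4 + 4*I*c^4 - 2*c^3 + 32*I*c^3 - 72*c^2 - 8*I*c^2 - 63*c - 288*I*c - 252*I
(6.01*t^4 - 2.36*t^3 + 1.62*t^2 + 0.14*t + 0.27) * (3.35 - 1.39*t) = -8.3539*t^5 + 23.4139*t^4 - 10.1578*t^3 + 5.2324*t^2 + 0.0937000000000001*t + 0.9045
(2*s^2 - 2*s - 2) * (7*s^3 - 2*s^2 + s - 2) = 14*s^5 - 18*s^4 - 8*s^3 - 2*s^2 + 2*s + 4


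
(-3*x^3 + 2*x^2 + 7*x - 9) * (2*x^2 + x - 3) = -6*x^5 + x^4 + 25*x^3 - 17*x^2 - 30*x + 27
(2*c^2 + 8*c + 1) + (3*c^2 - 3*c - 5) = 5*c^2 + 5*c - 4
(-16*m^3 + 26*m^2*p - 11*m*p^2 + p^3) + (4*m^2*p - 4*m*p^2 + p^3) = -16*m^3 + 30*m^2*p - 15*m*p^2 + 2*p^3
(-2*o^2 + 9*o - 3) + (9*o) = -2*o^2 + 18*o - 3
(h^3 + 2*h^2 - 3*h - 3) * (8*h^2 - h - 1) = 8*h^5 + 15*h^4 - 27*h^3 - 23*h^2 + 6*h + 3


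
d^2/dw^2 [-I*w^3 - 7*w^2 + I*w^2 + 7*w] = -6*I*w - 14 + 2*I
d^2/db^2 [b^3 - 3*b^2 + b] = 6*b - 6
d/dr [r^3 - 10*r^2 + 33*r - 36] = 3*r^2 - 20*r + 33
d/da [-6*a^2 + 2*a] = 2 - 12*a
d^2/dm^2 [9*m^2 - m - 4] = 18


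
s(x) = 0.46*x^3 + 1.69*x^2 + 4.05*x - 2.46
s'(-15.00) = 263.85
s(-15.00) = -1235.46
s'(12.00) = 243.33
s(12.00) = 1084.38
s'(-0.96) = 2.08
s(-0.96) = -5.20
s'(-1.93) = 2.67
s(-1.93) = -7.29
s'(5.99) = 73.81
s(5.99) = 181.30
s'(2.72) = 23.45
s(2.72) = 30.32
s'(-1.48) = 2.07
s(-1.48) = -6.24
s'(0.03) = 4.15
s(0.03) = -2.34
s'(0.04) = 4.19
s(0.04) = -2.30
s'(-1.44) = 2.04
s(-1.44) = -6.16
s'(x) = 1.38*x^2 + 3.38*x + 4.05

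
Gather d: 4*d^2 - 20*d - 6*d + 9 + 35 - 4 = 4*d^2 - 26*d + 40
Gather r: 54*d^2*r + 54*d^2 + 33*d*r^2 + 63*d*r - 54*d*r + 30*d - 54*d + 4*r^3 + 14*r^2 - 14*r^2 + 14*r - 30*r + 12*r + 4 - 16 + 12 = 54*d^2 + 33*d*r^2 - 24*d + 4*r^3 + r*(54*d^2 + 9*d - 4)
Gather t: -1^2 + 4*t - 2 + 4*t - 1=8*t - 4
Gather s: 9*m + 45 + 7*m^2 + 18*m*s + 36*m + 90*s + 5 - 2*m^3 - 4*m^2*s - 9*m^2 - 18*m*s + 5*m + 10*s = -2*m^3 - 2*m^2 + 50*m + s*(100 - 4*m^2) + 50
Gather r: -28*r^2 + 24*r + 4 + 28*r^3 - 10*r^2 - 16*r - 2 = 28*r^3 - 38*r^2 + 8*r + 2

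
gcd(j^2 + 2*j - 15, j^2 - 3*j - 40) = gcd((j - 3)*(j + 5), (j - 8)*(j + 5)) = j + 5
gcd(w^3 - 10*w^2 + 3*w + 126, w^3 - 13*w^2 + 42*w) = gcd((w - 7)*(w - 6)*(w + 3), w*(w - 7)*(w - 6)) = w^2 - 13*w + 42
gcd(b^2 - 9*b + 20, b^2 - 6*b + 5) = b - 5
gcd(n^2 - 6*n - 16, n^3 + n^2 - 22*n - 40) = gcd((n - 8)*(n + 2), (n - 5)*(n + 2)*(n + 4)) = n + 2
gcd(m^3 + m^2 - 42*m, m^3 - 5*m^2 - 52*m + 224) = m + 7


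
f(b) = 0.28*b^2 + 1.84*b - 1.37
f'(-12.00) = -4.88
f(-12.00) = 16.87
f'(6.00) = 5.20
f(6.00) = 19.75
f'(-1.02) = 1.27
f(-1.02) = -2.96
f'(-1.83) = 0.82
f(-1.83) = -3.80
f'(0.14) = 1.92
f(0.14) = -1.11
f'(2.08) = 3.00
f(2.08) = 3.67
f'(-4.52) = -0.69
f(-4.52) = -3.97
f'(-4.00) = -0.40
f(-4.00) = -4.25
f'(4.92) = 4.60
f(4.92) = 14.46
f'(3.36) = 3.72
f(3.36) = 7.97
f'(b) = 0.56*b + 1.84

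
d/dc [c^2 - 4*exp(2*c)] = 2*c - 8*exp(2*c)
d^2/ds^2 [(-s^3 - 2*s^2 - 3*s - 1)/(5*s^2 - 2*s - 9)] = 2*(-144*s^3 - 399*s^2 - 618*s - 157)/(125*s^6 - 150*s^5 - 615*s^4 + 532*s^3 + 1107*s^2 - 486*s - 729)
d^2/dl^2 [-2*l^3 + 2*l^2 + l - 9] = 4 - 12*l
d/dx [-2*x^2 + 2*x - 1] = 2 - 4*x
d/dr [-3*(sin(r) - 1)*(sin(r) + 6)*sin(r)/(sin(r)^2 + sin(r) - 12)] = 3*(-sin(r)^4 - 2*sin(r)^3 + 25*sin(r)^2 + 120*sin(r) - 72)*cos(r)/((sin(r) - 3)^2*(sin(r) + 4)^2)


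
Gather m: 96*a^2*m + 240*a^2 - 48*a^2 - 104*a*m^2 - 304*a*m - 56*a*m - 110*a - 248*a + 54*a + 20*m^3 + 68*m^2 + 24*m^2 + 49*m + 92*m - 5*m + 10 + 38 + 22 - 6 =192*a^2 - 304*a + 20*m^3 + m^2*(92 - 104*a) + m*(96*a^2 - 360*a + 136) + 64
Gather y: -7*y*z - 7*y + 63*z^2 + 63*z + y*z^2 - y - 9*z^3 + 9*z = y*(z^2 - 7*z - 8) - 9*z^3 + 63*z^2 + 72*z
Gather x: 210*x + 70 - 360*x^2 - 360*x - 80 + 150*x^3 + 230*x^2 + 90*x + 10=150*x^3 - 130*x^2 - 60*x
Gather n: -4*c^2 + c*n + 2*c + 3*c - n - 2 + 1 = -4*c^2 + 5*c + n*(c - 1) - 1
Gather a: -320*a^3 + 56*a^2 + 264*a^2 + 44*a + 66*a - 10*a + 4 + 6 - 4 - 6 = -320*a^3 + 320*a^2 + 100*a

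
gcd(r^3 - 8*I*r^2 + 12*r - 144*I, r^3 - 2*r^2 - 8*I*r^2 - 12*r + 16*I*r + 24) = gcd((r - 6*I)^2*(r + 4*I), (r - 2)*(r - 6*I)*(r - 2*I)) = r - 6*I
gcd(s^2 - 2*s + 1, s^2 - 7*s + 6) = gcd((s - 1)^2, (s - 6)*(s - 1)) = s - 1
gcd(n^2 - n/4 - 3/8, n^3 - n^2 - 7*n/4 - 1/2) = n + 1/2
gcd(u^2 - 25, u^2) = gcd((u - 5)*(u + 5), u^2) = 1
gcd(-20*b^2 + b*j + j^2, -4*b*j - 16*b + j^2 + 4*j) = 4*b - j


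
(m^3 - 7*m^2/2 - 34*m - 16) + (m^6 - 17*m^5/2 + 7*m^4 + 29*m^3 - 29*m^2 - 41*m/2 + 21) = m^6 - 17*m^5/2 + 7*m^4 + 30*m^3 - 65*m^2/2 - 109*m/2 + 5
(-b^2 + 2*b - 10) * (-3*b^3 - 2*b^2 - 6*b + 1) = 3*b^5 - 4*b^4 + 32*b^3 + 7*b^2 + 62*b - 10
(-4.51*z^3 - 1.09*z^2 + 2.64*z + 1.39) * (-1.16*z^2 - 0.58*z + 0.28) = 5.2316*z^5 + 3.8802*z^4 - 3.693*z^3 - 3.4488*z^2 - 0.0669999999999998*z + 0.3892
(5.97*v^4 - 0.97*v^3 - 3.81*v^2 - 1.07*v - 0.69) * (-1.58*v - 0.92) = -9.4326*v^5 - 3.9598*v^4 + 6.9122*v^3 + 5.1958*v^2 + 2.0746*v + 0.6348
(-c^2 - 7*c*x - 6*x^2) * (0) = 0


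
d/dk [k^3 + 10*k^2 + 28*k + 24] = 3*k^2 + 20*k + 28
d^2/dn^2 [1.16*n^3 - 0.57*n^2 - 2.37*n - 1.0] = 6.96*n - 1.14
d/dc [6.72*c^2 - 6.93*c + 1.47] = 13.44*c - 6.93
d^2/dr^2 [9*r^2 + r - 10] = 18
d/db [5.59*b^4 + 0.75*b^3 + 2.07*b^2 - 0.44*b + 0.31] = 22.36*b^3 + 2.25*b^2 + 4.14*b - 0.44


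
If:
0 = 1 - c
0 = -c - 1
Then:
No Solution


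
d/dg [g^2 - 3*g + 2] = 2*g - 3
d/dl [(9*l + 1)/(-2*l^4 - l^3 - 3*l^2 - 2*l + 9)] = (-18*l^4 - 9*l^3 - 27*l^2 - 18*l + (9*l + 1)*(8*l^3 + 3*l^2 + 6*l + 2) + 81)/(2*l^4 + l^3 + 3*l^2 + 2*l - 9)^2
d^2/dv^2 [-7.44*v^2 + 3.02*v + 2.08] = -14.8800000000000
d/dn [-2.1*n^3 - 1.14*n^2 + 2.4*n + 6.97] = -6.3*n^2 - 2.28*n + 2.4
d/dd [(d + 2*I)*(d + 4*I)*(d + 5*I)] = 3*d^2 + 22*I*d - 38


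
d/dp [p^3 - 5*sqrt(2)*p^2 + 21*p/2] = 3*p^2 - 10*sqrt(2)*p + 21/2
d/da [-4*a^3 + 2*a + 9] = 2 - 12*a^2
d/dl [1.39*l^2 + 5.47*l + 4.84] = 2.78*l + 5.47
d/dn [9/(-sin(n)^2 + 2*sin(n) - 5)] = 18*(sin(n) - 1)*cos(n)/(sin(n)^2 - 2*sin(n) + 5)^2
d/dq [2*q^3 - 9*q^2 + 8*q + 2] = 6*q^2 - 18*q + 8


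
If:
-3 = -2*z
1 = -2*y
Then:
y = -1/2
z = 3/2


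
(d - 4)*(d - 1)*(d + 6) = d^3 + d^2 - 26*d + 24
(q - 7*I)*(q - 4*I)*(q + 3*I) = q^3 - 8*I*q^2 + 5*q - 84*I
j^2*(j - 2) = j^3 - 2*j^2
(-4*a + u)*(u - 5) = -4*a*u + 20*a + u^2 - 5*u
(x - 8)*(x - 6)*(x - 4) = x^3 - 18*x^2 + 104*x - 192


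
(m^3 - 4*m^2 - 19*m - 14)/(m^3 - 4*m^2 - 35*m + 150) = (m^3 - 4*m^2 - 19*m - 14)/(m^3 - 4*m^2 - 35*m + 150)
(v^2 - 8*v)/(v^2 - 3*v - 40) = v/(v + 5)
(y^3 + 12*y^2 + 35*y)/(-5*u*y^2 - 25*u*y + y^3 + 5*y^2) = (y + 7)/(-5*u + y)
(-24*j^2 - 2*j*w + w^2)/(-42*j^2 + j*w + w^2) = (4*j + w)/(7*j + w)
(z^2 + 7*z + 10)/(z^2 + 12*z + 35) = (z + 2)/(z + 7)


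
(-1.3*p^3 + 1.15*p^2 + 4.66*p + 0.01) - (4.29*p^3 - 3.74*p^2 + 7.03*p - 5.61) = -5.59*p^3 + 4.89*p^2 - 2.37*p + 5.62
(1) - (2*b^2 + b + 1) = -2*b^2 - b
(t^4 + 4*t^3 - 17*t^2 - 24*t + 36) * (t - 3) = t^5 + t^4 - 29*t^3 + 27*t^2 + 108*t - 108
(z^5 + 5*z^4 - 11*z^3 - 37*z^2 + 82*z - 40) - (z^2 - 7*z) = z^5 + 5*z^4 - 11*z^3 - 38*z^2 + 89*z - 40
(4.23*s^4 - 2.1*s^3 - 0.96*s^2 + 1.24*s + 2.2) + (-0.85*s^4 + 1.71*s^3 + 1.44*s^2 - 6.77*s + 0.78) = 3.38*s^4 - 0.39*s^3 + 0.48*s^2 - 5.53*s + 2.98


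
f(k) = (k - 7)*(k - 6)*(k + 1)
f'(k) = (k - 7)*(k - 6) + (k - 7)*(k + 1) + (k - 6)*(k + 1)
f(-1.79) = -54.09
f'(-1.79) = 81.57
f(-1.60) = -39.22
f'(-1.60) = 75.08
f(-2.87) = -163.71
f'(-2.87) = 122.59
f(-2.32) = -102.36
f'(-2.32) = 100.83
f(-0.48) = 25.20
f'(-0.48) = 41.21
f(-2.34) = -104.38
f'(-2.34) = 101.59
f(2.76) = 51.65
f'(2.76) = -14.39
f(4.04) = 29.24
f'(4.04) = -19.00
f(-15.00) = -6468.00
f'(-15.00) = 1064.00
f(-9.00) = -1920.00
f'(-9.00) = 488.00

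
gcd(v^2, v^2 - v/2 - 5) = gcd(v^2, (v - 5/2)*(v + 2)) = 1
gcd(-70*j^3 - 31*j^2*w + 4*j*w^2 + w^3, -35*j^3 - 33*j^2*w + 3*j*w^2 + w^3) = -35*j^2 + 2*j*w + w^2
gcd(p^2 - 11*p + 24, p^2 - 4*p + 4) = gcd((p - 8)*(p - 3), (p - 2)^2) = 1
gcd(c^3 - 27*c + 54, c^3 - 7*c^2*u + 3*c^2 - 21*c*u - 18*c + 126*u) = c^2 + 3*c - 18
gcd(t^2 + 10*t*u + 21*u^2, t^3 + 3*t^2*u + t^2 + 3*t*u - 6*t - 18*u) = t + 3*u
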